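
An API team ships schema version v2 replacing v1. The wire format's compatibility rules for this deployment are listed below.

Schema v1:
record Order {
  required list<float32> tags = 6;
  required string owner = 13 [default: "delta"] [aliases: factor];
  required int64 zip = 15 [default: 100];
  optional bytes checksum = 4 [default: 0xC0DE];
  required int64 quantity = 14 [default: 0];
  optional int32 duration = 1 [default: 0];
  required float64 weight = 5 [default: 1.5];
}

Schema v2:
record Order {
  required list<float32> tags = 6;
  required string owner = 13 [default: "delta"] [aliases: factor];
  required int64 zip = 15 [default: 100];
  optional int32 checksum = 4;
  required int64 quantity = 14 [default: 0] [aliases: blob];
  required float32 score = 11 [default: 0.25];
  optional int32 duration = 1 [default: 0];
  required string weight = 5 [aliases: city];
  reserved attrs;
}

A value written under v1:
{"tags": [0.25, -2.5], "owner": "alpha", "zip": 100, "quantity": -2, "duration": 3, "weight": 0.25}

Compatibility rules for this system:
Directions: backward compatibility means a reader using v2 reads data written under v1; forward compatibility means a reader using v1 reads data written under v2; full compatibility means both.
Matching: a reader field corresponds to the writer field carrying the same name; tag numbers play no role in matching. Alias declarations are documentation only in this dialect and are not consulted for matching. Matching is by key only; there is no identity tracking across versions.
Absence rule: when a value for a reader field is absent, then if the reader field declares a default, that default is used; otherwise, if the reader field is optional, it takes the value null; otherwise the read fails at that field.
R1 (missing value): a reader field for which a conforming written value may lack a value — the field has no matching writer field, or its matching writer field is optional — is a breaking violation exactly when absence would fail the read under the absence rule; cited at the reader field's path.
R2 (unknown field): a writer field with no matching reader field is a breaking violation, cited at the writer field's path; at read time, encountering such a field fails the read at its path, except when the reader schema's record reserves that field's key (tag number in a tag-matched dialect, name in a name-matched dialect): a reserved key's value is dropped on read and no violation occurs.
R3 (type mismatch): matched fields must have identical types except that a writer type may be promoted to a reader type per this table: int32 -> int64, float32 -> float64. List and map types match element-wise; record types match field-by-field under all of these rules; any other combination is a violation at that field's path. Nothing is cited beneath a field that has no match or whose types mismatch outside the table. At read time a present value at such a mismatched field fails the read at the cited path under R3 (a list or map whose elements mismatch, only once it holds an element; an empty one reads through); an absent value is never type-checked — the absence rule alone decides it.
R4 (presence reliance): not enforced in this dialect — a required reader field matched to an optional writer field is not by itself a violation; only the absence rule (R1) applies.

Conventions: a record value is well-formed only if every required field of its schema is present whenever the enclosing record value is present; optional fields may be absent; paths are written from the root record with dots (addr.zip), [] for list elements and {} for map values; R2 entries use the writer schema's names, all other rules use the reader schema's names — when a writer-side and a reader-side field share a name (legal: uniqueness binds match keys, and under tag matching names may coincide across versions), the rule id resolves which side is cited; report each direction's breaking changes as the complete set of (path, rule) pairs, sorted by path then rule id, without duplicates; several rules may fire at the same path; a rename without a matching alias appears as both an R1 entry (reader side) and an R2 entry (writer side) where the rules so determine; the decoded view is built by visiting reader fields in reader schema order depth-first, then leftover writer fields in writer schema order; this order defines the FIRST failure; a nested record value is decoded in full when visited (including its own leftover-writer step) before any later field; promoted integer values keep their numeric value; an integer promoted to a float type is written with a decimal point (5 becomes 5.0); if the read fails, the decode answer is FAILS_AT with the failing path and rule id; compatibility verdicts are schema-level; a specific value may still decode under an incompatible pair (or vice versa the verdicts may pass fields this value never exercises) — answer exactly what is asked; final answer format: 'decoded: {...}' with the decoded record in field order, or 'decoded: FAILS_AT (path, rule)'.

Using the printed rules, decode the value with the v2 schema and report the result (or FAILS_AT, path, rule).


decoded: FAILS_AT (weight, R3)

each type pair in Order: writer, then reader
decoding the Order value with the v2 reader:
  tags := [0.25, -2.5]
  owner := "alpha"
  zip := 100
  checksum := null (not supplied -> null)
  quantity := -2
  score := 0.25 (no value, default fills)
  duration := 3
  read fails at weight under R3
  => FAILS_AT (weight, R3)
checking off the Order differences that do not matter here:
  added field score to record Order: required float32, tag 11, default 0.25 (in v2 it sits immediately before duration) -> affects the rule determinations only; this particular Order value decodes identically
  field checksum in record Order: type bytes changed to int32 (its default is dropped) -> affects the rule determinations only; this particular Order value decodes identically


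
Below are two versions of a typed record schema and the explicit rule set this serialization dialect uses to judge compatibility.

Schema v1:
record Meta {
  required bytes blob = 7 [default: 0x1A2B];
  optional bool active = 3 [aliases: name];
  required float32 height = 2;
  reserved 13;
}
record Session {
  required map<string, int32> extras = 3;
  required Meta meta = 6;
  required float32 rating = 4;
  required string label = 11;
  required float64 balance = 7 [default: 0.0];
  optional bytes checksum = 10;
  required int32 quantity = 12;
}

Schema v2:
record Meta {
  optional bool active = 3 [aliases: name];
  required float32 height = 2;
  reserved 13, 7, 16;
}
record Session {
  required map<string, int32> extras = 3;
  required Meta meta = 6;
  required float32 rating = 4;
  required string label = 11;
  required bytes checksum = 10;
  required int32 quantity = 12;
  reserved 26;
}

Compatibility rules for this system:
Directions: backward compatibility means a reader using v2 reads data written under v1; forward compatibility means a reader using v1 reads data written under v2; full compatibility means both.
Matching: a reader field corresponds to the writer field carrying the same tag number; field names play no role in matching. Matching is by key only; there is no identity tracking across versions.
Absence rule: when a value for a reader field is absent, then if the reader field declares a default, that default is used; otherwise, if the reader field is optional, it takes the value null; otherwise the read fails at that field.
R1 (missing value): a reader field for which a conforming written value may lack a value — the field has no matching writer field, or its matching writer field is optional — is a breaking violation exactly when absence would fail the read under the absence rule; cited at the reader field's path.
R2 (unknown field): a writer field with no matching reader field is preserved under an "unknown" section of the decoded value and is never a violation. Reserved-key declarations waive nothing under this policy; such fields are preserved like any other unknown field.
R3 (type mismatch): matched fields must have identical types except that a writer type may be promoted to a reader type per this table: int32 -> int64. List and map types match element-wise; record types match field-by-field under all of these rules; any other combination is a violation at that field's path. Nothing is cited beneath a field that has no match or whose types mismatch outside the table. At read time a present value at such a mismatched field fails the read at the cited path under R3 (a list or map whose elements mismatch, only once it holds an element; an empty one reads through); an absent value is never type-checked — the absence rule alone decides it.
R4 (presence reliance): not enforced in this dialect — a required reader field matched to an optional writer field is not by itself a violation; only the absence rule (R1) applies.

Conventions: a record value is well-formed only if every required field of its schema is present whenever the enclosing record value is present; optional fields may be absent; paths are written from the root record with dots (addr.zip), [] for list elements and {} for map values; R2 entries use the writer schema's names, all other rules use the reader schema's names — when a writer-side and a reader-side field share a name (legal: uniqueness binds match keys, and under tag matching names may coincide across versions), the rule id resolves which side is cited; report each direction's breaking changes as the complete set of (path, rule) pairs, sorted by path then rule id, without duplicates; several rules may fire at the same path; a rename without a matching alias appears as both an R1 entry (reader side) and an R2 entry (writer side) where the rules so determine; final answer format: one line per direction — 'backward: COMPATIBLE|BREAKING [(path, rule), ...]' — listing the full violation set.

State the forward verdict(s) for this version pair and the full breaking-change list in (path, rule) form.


forward: COMPATIBLE []

arrows below run writer -> reader for Session
forward for Session (reader v1, writer v2):
  extras: paired with writer extras (map<string, int32> -> map<string, int32>; writer required)
  meta: paired with writer meta (Meta -> Meta; writer required)
  rating: paired with writer rating (float32 -> float32; writer required)
  label: paired with writer label (string -> string; writer required)
  balance has no writer counterpart
  checksum: paired with writer checksum (bytes -> bytes; writer required)
  quantity: paired with writer quantity (int32 -> int32; writer required)
  meta.blob has no writer counterpart
  meta.active: paired with writer meta.active (bool -> bool; writer optional)
  meta.height: paired with writer meta.height (float32 -> float32; writer required)
  => no violations; forward on Session: COMPATIBLE
checking off the Session differences that do not matter here:
  removed field balance from record Session -> inert for the asked Session verdict: nothing fires
  field checksum in record Session: optional changed to required -> fires only in the backward direction of Session, which is not asked here
  removed field blob from record Meta (its key 7 joins the reserved list) -> inert for the asked Session verdict: nothing fires


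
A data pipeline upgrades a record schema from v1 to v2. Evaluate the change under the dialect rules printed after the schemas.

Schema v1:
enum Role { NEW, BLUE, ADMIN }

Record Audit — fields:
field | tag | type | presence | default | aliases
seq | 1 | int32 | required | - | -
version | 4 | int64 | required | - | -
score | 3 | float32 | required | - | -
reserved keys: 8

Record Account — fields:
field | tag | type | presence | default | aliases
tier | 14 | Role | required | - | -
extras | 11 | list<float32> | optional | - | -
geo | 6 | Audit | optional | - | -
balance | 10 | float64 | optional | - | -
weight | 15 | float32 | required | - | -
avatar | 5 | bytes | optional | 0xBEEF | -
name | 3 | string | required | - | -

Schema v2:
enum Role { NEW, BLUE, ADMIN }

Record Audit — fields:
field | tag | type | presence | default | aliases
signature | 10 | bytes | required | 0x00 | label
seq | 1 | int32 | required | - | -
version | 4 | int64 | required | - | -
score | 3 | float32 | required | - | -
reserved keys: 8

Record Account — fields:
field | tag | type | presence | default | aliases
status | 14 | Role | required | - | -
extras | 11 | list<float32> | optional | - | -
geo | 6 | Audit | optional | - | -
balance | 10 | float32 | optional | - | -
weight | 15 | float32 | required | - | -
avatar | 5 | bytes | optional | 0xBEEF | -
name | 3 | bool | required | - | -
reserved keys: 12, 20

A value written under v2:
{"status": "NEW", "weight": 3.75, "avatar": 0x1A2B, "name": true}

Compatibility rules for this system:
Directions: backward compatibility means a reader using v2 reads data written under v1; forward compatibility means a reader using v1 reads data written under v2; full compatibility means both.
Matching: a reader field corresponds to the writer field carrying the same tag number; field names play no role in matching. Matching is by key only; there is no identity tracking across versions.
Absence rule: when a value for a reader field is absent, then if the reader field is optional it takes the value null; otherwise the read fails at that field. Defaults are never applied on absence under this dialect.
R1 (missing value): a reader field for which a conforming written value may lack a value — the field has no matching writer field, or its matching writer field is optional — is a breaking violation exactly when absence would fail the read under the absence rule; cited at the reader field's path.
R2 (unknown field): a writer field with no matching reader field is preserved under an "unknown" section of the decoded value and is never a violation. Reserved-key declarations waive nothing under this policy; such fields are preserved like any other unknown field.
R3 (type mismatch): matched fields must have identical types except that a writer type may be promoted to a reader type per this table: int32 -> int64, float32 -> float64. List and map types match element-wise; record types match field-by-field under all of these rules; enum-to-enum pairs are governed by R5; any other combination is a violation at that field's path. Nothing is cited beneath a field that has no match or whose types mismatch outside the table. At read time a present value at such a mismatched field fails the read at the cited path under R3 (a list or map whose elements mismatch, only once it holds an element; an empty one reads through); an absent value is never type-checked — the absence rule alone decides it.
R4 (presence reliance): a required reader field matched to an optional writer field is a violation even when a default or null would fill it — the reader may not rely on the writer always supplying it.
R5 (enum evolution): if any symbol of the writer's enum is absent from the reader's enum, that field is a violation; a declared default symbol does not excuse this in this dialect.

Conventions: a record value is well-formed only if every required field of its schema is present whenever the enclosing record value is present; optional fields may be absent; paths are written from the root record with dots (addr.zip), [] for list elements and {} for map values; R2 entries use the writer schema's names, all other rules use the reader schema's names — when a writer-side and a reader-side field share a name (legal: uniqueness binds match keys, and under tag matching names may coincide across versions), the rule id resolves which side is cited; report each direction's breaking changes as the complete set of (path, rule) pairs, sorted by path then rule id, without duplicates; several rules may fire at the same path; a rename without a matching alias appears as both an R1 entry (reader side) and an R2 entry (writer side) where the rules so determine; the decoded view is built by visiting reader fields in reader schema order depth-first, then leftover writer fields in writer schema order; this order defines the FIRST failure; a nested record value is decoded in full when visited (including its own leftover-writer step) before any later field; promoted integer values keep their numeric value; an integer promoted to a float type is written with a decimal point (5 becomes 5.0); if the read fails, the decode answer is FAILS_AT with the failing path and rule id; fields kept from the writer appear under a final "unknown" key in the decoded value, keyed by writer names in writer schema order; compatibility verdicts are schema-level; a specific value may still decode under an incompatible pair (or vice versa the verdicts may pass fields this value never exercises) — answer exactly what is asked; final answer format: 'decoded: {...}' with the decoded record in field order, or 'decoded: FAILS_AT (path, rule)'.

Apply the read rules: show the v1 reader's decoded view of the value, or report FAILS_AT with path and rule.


the writer's type comes first in each Account pair
decoding the Account value with the v1 reader:
  tier := "NEW" (from writer status)
  extras := null (absent, optional -> null)
  geo := null (absent, optional -> null)
  balance := null (absent, optional -> null)
  weight := 3.75
  avatar := 0x1A2B
  read fails at name under R3
  => FAILS_AT (name, R3)
ruling out the remaining Account differences:
  field balance in record Account: type float64 changed to float32 -> a verdict-level change on Account — the shown value reads the same
  renamed field tier to status in record Account -> inert under this dialect — no rule fires on Account and the result does not move
  added field signature to record Audit: required bytes, tag 10, default 0x00 (in v2 it sits immediately before seq) -> a verdict-level change on Account — the shown value reads the same

decoded: FAILS_AT (name, R3)


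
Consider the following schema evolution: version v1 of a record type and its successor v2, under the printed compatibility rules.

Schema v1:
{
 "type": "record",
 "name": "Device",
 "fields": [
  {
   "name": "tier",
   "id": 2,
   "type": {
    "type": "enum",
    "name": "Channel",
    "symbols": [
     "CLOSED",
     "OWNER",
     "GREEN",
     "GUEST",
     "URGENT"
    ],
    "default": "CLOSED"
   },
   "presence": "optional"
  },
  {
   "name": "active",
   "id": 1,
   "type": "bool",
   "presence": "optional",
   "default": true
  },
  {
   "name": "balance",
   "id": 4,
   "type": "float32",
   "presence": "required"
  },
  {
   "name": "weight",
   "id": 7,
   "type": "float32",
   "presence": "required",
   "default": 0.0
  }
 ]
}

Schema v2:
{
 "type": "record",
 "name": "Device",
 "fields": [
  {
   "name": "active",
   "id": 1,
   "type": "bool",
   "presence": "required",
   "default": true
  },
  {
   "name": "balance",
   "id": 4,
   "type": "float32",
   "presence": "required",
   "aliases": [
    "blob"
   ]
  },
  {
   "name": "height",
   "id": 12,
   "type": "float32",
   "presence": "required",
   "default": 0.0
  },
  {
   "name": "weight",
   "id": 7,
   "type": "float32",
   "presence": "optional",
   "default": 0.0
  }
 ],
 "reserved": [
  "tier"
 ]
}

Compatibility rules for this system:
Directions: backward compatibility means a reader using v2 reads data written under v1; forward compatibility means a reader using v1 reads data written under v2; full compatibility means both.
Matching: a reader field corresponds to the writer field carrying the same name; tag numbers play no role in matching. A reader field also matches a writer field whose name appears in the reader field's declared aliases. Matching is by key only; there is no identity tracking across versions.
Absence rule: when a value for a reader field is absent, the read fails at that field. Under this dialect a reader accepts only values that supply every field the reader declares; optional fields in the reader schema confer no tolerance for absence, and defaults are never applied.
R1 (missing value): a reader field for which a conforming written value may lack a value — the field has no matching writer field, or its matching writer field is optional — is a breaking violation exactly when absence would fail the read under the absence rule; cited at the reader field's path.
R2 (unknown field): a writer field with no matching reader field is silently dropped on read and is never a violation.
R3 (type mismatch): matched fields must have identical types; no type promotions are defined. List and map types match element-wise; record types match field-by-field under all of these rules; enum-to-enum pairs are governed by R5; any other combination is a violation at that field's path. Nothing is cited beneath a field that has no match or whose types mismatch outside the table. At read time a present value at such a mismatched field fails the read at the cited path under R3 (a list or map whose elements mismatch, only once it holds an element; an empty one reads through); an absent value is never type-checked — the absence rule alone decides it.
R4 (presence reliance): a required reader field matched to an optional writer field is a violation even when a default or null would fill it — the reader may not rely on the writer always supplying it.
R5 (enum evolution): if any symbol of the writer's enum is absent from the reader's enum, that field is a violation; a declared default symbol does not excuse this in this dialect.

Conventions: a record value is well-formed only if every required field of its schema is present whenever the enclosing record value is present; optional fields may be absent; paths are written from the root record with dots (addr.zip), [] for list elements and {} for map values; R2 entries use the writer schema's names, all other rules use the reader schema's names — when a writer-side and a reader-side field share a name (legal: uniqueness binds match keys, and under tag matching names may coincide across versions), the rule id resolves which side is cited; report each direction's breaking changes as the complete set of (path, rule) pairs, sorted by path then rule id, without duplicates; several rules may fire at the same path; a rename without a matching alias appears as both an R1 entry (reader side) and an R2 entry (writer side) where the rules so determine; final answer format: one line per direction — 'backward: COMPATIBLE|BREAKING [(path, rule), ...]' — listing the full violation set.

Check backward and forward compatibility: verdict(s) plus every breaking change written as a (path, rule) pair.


backward: BREAKING [(active, R1), (active, R4), (height, R1)]; forward: BREAKING [(tier, R1), (weight, R1), (weight, R4)]

in Device below, arrows point writer -> reader
checking backward for Device: reader v2 against writer v1:
  active: bool -> bool, writer optional; from active
  balance: float32 -> float32, writer required; from balance
  height: no writer-side match
  weight: float32 -> float32, writer required; from weight
  tier (writer side), unknown to reader
  rule R1 violated at active
  rule R4 violated at active
  rule R1 violated at height
  backward on Device therefore BREAKING (3)
checking forward for Device: reader v1 against writer v2:
  tier: no writer-side match
  active: bool -> bool, writer required; from active
  balance: float32 -> float32, writer required; from balance
  weight: float32 -> float32, writer optional; from weight
  height (writer side), unknown to reader
  rule R1 violated at tier
  rule R1 violated at weight
  rule R4 violated at weight
  forward on Device therefore BREAKING (3)


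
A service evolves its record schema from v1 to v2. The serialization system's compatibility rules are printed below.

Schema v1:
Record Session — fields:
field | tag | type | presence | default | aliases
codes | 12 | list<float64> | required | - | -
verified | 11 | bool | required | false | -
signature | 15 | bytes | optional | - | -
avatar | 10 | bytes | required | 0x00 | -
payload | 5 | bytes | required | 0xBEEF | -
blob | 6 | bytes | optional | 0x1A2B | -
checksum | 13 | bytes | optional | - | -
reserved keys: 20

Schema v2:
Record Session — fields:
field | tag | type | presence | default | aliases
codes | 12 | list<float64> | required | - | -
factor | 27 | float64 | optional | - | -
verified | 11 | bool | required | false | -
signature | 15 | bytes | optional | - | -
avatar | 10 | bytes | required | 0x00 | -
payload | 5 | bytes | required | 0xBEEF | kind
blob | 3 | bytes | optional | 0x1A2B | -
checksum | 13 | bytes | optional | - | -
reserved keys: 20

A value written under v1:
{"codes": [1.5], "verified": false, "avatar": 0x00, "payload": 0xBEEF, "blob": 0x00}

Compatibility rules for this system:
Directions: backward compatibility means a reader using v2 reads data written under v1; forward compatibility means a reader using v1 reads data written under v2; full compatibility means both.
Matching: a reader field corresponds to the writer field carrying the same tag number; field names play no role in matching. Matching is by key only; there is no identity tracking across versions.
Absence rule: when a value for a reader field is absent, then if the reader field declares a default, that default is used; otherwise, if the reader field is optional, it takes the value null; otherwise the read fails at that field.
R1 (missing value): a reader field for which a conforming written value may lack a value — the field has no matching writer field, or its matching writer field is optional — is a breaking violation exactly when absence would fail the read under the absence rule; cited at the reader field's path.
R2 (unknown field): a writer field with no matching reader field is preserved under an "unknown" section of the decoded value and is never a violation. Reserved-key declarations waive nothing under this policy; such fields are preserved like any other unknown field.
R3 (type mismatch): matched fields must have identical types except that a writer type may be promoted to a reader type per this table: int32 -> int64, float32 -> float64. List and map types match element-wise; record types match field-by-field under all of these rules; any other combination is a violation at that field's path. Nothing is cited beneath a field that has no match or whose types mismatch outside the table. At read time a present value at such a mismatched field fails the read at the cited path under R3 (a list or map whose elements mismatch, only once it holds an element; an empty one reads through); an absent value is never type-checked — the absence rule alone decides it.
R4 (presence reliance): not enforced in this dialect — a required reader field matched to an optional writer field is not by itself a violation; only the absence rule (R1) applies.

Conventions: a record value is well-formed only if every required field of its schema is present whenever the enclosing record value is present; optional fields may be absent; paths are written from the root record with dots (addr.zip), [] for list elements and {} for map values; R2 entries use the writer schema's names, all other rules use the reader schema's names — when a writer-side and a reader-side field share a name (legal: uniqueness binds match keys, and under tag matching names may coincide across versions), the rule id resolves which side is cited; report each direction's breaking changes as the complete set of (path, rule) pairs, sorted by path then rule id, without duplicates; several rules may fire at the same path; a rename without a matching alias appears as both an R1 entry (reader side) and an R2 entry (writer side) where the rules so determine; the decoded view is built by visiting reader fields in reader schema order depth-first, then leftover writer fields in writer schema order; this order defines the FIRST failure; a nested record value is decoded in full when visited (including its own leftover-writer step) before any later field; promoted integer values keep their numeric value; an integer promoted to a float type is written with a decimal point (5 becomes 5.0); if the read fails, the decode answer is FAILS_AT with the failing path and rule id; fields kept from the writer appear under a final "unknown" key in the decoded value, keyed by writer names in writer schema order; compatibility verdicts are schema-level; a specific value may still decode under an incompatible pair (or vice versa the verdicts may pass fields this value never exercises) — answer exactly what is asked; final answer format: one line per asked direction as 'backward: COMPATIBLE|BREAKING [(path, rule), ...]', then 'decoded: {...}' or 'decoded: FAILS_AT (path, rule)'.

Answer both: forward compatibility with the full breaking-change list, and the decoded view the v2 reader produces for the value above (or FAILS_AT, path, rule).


arrows below run writer -> reader for Session
forward pass over Session, reader schema v1, writer schema v2:
  codes <- codes (list<float64> -> list<float64>, writer required)
  verified <- verified (bool -> bool, writer required)
  signature <- signature (bytes -> bytes, writer optional)
  avatar <- avatar (bytes -> bytes, writer required)
  payload <- payload (bytes -> bytes, writer required)
  blob has no writer counterpart
  checksum <- checksum (bytes -> bytes, writer optional)
  factor (writer side), unknown to reader
  blob (writer side), unknown to reader
  nothing fires on Session: forward is COMPATIBLE
migrating the Session value to v2:
  codes := [1.5]
  factor := null (missing; optional => null)
  verified := false
  signature := null (missing; optional => null)
  avatar := 0x00
  payload := 0xBEEF
  blob := 0x1A2B (missing; default applied)
  checksum := null (missing; optional => null)
  writer blob: kept under "unknown"
  => decoded: {"codes": [1.5], "factor": null, "verified": false, "signature": null, "avatar": 0x00, "payload": 0xBEEF, "blob": 0x1A2B, "checksum": null, "unknown": {"blob": 0x00}}

forward: COMPATIBLE []; decoded: {"codes": [1.5], "factor": null, "verified": false, "signature": null, "avatar": 0x00, "payload": 0xBEEF, "blob": 0x1A2B, "checksum": null, "unknown": {"blob": 0x00}}


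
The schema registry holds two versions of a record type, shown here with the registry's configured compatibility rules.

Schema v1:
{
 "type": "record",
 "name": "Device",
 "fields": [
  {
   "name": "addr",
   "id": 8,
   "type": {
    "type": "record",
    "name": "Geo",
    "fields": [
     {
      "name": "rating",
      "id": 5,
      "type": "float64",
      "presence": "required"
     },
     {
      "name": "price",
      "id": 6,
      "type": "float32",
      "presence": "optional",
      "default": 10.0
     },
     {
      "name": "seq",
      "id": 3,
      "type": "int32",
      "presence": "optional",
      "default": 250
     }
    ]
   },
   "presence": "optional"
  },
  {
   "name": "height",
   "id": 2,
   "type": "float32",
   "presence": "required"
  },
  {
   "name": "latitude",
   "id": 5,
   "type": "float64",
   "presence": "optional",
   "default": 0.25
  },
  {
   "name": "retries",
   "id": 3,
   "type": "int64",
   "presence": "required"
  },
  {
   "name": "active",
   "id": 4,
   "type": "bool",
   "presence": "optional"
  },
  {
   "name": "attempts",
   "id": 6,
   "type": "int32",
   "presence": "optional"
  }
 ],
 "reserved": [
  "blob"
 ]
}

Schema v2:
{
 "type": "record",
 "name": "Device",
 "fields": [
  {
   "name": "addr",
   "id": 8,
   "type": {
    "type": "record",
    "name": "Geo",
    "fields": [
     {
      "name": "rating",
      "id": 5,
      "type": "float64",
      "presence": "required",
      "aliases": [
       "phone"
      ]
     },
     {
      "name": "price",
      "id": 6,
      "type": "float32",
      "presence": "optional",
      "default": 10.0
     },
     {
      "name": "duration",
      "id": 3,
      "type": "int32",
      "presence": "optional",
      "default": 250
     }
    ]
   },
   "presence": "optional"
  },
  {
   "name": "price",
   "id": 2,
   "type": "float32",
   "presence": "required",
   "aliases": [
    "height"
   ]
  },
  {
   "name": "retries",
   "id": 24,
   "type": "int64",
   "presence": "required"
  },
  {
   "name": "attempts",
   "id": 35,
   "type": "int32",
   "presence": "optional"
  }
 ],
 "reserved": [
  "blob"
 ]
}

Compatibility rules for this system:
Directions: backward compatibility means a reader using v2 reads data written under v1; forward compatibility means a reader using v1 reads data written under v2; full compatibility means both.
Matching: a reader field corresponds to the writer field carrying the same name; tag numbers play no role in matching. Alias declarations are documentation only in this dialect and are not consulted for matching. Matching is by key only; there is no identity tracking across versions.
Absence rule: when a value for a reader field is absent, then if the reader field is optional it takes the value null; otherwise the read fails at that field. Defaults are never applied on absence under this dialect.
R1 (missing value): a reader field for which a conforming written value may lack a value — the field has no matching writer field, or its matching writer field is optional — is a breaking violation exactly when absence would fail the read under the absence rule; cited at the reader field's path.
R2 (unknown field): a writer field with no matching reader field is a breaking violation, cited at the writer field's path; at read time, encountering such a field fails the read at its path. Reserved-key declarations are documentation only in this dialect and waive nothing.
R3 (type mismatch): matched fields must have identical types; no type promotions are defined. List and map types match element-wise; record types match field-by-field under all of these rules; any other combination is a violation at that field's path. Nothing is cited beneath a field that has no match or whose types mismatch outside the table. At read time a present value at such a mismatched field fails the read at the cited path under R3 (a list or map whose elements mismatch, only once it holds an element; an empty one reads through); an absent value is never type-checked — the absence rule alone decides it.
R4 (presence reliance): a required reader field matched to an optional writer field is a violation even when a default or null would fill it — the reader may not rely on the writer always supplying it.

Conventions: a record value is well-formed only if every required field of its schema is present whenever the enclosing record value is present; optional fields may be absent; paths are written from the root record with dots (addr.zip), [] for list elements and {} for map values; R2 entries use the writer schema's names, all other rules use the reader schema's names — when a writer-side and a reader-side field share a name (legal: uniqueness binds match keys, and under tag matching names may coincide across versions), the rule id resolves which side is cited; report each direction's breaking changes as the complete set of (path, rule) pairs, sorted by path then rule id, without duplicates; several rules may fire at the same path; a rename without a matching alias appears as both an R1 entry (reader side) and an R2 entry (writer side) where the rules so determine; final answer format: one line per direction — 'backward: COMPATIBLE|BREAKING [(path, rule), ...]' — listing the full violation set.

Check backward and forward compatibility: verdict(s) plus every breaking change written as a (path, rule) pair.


in Device below, arrows point writer -> reader
backward on Device — v2 reading data written by v1:
  Geo -> Geo, writer optional: addr aligns to addr
  price has no writer counterpart
  int64 -> int64, writer required: retries aligns to retries
  int32 -> int32, writer optional: attempts aligns to attempts
  height (writer side), unknown to reader
  latitude (writer side), unknown to reader
  active (writer side), unknown to reader
  float64 -> float64, writer required: addr.rating aligns to addr.rating
  float32 -> float32, writer optional: addr.price aligns to addr.price
  addr.duration has no writer counterpart
  addr.seq (writer side), unknown to reader
  R2 fires at active
  R2 fires at addr.seq
  R2 fires at height
  R2 fires at latitude
  R1 fires at price
  => backward verdict for Device: BREAKING, 5 violation(s)
forward on Device — v1 reading data written by v2:
  Geo -> Geo, writer optional: addr aligns to addr
  height has no writer counterpart
  latitude has no writer counterpart
  int64 -> int64, writer required: retries aligns to retries
  active has no writer counterpart
  int32 -> int32, writer optional: attempts aligns to attempts
  price (writer side), unknown to reader
  float64 -> float64, writer required: addr.rating aligns to addr.rating
  float32 -> float32, writer optional: addr.price aligns to addr.price
  addr.seq has no writer counterpart
  addr.duration (writer side), unknown to reader
  R2 fires at addr.duration
  R1 fires at height
  R2 fires at price
  => forward verdict for Device: BREAKING, 3 violation(s)

backward: BREAKING [(active, R2), (addr.seq, R2), (height, R2), (latitude, R2), (price, R1)]; forward: BREAKING [(addr.duration, R2), (height, R1), (price, R2)]


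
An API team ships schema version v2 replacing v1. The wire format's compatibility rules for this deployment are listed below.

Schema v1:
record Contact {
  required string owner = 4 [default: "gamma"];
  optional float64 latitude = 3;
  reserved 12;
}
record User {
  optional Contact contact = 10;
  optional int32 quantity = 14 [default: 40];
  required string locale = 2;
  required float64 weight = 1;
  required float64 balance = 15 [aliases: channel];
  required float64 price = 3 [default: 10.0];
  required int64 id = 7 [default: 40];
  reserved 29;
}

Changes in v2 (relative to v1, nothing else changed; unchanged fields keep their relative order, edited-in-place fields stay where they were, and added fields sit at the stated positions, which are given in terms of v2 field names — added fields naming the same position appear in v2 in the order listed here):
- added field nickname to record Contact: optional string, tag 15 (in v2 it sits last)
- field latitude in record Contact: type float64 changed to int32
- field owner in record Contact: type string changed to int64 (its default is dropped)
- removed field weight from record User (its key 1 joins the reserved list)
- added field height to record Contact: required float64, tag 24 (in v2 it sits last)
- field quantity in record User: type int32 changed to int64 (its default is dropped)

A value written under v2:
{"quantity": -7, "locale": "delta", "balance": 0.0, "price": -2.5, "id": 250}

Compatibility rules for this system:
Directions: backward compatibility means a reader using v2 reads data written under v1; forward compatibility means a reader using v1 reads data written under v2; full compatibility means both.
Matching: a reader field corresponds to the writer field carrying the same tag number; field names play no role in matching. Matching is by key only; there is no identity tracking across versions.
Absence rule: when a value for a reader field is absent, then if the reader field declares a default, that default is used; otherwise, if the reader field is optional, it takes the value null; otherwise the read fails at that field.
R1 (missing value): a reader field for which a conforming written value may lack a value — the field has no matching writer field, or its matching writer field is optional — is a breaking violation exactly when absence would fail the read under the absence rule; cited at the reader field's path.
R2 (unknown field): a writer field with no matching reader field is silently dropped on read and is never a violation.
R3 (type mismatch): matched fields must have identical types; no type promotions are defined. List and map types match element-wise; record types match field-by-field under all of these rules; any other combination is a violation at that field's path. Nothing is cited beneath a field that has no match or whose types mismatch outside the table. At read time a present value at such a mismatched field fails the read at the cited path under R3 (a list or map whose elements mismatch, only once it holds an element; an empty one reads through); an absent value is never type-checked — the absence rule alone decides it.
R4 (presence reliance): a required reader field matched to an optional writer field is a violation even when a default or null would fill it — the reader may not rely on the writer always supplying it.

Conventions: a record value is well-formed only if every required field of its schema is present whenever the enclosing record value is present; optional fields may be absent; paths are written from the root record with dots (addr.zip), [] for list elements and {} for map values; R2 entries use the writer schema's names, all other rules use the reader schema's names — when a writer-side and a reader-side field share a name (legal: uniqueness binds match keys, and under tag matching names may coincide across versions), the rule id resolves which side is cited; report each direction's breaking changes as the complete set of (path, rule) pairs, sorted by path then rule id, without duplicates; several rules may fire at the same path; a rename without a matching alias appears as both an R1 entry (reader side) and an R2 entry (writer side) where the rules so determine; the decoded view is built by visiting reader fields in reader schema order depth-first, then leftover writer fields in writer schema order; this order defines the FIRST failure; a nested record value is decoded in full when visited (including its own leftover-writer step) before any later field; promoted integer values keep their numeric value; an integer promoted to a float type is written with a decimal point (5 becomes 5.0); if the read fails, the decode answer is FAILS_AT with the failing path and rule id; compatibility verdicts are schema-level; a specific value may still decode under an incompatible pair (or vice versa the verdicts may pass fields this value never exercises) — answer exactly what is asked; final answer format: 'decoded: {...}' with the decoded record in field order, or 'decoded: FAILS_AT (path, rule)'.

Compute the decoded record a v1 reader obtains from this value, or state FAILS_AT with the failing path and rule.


decoded: FAILS_AT (quantity, R3)

in User below, arrows point writer -> reader
decoding the User value with the v1 reader:
  contact := null (absent, optional -> null)
  read fails at quantity under R3
  => FAILS_AT (quantity, R3)
remaining User differences; none change what is asked:
  added field height to record Contact: required float64, tag 24 (in v2 it sits last) -> schema-level compatibility only; this User value's decode is unchanged
  field latitude in record Contact: type float64 changed to int32 -> schema-level compatibility only; this User value's decode is unchanged
  field owner in record Contact: type string changed to int64 (its default is dropped) -> schema-level compatibility only; this User value's decode is unchanged
  removed field weight from record User (its key 1 joins the reserved list) -> schema-level compatibility only; this User value's decode is unchanged
  added field nickname to record Contact: optional string, tag 15 (in v2 it sits last) -> no rule fires on it and the decoded User view is identical with or without it
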